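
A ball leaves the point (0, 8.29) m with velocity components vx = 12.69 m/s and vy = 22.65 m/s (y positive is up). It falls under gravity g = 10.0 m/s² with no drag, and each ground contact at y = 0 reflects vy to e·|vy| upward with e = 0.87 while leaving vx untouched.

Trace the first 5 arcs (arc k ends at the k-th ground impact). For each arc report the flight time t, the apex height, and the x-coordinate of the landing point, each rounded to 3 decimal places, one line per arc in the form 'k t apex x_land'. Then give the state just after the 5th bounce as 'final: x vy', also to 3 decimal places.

Arc 1: start y=8.290, vy=22.650 → t=4.870, apex=33.941, x_land=61.806, impact vy=-26.054
  bounce: vy ← 0.87·26.054 = 22.667
Arc 2: start y=0.000, vy=22.667 → t=4.533, apex=25.690, x_land=119.335, impact vy=-22.667
  bounce: vy ← 0.87·22.667 = 19.720
Arc 3: start y=0.000, vy=19.720 → t=3.944, apex=19.445, x_land=169.385, impact vy=-19.720
  bounce: vy ← 0.87·19.720 = 17.157
Arc 4: start y=0.000, vy=17.157 → t=3.431, apex=14.718, x_land=212.929, impact vy=-17.157
  bounce: vy ← 0.87·17.157 = 14.926
Arc 5: start y=0.000, vy=14.926 → t=2.985, apex=11.140, x_land=250.813, impact vy=-14.926
  bounce: vy ← 0.87·14.926 = 12.986

1 4.870 33.941 61.806
2 4.533 25.690 119.335
3 3.944 19.445 169.385
4 3.431 14.718 212.929
5 2.985 11.140 250.813
final: 250.813 12.986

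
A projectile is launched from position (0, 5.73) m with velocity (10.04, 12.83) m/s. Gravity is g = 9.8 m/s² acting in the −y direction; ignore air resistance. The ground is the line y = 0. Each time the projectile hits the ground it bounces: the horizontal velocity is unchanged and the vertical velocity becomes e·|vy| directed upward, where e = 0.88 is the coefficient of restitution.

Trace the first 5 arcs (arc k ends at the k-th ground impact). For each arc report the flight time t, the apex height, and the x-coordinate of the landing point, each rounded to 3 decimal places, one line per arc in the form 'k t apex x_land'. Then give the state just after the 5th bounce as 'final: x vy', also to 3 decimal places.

Arc 1: start y=5.730, vy=12.830 → t=3.007, apex=14.128, x_land=30.193, impact vy=-16.641
  bounce: vy ← 0.88·16.641 = 14.644
Arc 2: start y=0.000, vy=14.644 → t=2.989, apex=10.941, x_land=60.198, impact vy=-14.644
  bounce: vy ← 0.88·14.644 = 12.887
Arc 3: start y=0.000, vy=12.887 → t=2.630, apex=8.473, x_land=86.602, impact vy=-12.887
  bounce: vy ← 0.88·12.887 = 11.340
Arc 4: start y=0.000, vy=11.340 → t=2.314, apex=6.561, x_land=109.838, impact vy=-11.340
  bounce: vy ← 0.88·11.340 = 9.979
Arc 5: start y=0.000, vy=9.979 → t=2.037, apex=5.081, x_land=130.286, impact vy=-9.979
  bounce: vy ← 0.88·9.979 = 8.782

1 3.007 14.128 30.193
2 2.989 10.941 60.198
3 2.630 8.473 86.602
4 2.314 6.561 109.838
5 2.037 5.081 130.286
final: 130.286 8.782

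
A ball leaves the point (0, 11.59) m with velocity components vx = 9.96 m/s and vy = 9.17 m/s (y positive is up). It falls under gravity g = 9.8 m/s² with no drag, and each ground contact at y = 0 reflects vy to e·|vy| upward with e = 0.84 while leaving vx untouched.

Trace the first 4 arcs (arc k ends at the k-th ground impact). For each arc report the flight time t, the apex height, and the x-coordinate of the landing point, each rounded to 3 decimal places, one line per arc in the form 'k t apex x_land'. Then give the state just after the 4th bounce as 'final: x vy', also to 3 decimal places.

Arc 1: start y=11.590, vy=9.170 → t=2.736, apex=15.880, x_land=27.250, impact vy=-17.642
  bounce: vy ← 0.84·17.642 = 14.820
Arc 2: start y=0.000, vy=14.820 → t=3.024, apex=11.205, x_land=57.373, impact vy=-14.820
  bounce: vy ← 0.84·14.820 = 12.448
Arc 3: start y=0.000, vy=12.448 → t=2.540, apex=7.906, x_land=82.677, impact vy=-12.448
  bounce: vy ← 0.84·12.448 = 10.457
Arc 4: start y=0.000, vy=10.457 → t=2.134, apex=5.579, x_land=103.931, impact vy=-10.457
  bounce: vy ← 0.84·10.457 = 8.784

1 2.736 15.880 27.250
2 3.024 11.205 57.373
3 2.540 7.906 82.677
4 2.134 5.579 103.931
final: 103.931 8.784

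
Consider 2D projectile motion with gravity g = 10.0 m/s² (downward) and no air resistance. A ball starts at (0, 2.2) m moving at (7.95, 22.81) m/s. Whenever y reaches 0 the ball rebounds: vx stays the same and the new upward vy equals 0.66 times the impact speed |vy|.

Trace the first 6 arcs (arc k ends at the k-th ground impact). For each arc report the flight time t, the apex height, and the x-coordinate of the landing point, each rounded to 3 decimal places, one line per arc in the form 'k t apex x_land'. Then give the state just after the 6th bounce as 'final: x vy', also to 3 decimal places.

1 4.656 28.215 37.019
2 3.136 12.290 61.948
3 2.070 5.354 78.400
4 1.366 2.332 89.259
5 0.901 1.016 96.426
6 0.595 0.443 101.156
final: 101.156 1.963

Arc 1: start y=2.200, vy=22.810 → t=4.656, apex=28.215, x_land=37.019, impact vy=-23.755
  bounce: vy ← 0.66·23.755 = 15.678
Arc 2: start y=0.000, vy=15.678 → t=3.136, apex=12.290, x_land=61.948, impact vy=-15.678
  bounce: vy ← 0.66·15.678 = 10.348
Arc 3: start y=0.000, vy=10.348 → t=2.070, apex=5.354, x_land=78.400, impact vy=-10.348
  bounce: vy ← 0.66·10.348 = 6.829
Arc 4: start y=0.000, vy=6.829 → t=1.366, apex=2.332, x_land=89.259, impact vy=-6.829
  bounce: vy ← 0.66·6.829 = 4.507
Arc 5: start y=0.000, vy=4.507 → t=0.901, apex=1.016, x_land=96.426, impact vy=-4.507
  bounce: vy ← 0.66·4.507 = 2.975
Arc 6: start y=0.000, vy=2.975 → t=0.595, apex=0.443, x_land=101.156, impact vy=-2.975
  bounce: vy ← 0.66·2.975 = 1.963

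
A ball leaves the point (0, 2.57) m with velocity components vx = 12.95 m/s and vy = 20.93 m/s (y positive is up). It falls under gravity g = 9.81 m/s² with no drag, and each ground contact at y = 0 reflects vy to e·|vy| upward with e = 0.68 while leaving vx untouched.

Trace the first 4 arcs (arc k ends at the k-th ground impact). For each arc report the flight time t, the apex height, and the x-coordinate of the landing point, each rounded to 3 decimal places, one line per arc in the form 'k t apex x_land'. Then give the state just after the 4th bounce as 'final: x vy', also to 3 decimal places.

1 4.387 24.897 56.805
2 3.064 11.513 96.485
3 2.084 5.323 123.467
4 1.417 2.462 141.815
final: 141.815 4.726

Arc 1: start y=2.570, vy=20.930 → t=4.387, apex=24.897, x_land=56.805, impact vy=-22.102
  bounce: vy ← 0.68·22.102 = 15.029
Arc 2: start y=0.000, vy=15.029 → t=3.064, apex=11.513, x_land=96.485, impact vy=-15.029
  bounce: vy ← 0.68·15.029 = 10.220
Arc 3: start y=0.000, vy=10.220 → t=2.084, apex=5.323, x_land=123.467, impact vy=-10.220
  bounce: vy ← 0.68·10.220 = 6.950
Arc 4: start y=0.000, vy=6.950 → t=1.417, apex=2.462, x_land=141.815, impact vy=-6.950
  bounce: vy ← 0.68·6.950 = 4.726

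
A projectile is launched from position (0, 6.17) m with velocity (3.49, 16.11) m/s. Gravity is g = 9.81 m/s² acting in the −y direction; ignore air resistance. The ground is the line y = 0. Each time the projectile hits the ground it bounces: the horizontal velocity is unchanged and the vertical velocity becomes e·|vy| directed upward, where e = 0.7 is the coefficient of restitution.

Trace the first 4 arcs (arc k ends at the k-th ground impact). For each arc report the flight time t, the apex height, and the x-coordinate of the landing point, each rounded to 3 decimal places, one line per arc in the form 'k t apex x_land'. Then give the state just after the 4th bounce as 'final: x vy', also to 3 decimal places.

Arc 1: start y=6.170, vy=16.110 → t=3.631, apex=19.398, x_land=12.672, impact vy=-19.509
  bounce: vy ← 0.7·19.509 = 13.656
Arc 2: start y=0.000, vy=13.656 → t=2.784, apex=9.505, x_land=22.388, impact vy=-13.656
  bounce: vy ← 0.7·13.656 = 9.559
Arc 3: start y=0.000, vy=9.559 → t=1.949, apex=4.657, x_land=29.190, impact vy=-9.559
  bounce: vy ← 0.7·9.559 = 6.691
Arc 4: start y=0.000, vy=6.691 → t=1.364, apex=2.282, x_land=33.951, impact vy=-6.691
  bounce: vy ← 0.7·6.691 = 4.684

1 3.631 19.398 12.672
2 2.784 9.505 22.388
3 1.949 4.657 29.190
4 1.364 2.282 33.951
final: 33.951 4.684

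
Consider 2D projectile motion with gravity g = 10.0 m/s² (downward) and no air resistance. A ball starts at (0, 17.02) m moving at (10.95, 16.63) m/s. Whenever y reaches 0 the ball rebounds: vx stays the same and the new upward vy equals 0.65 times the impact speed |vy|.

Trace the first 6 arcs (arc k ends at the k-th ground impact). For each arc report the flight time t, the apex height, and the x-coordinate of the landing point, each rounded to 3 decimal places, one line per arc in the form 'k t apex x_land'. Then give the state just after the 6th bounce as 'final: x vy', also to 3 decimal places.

Arc 1: start y=17.020, vy=16.630 → t=4.147, apex=30.848, x_land=45.408, impact vy=-24.839
  bounce: vy ← 0.65·24.839 = 16.145
Arc 2: start y=0.000, vy=16.145 → t=3.229, apex=13.033, x_land=80.766, impact vy=-16.145
  bounce: vy ← 0.65·16.145 = 10.494
Arc 3: start y=0.000, vy=10.494 → t=2.099, apex=5.507, x_land=103.748, impact vy=-10.494
  bounce: vy ← 0.65·10.494 = 6.821
Arc 4: start y=0.000, vy=6.821 → t=1.364, apex=2.327, x_land=118.687, impact vy=-6.821
  bounce: vy ← 0.65·6.821 = 4.434
Arc 5: start y=0.000, vy=4.434 → t=0.887, apex=0.983, x_land=128.397, impact vy=-4.434
  bounce: vy ← 0.65·4.434 = 2.882
Arc 6: start y=0.000, vy=2.882 → t=0.576, apex=0.415, x_land=134.709, impact vy=-2.882
  bounce: vy ← 0.65·2.882 = 1.873

1 4.147 30.848 45.408
2 3.229 13.033 80.766
3 2.099 5.507 103.748
4 1.364 2.327 118.687
5 0.887 0.983 128.397
6 0.576 0.415 134.709
final: 134.709 1.873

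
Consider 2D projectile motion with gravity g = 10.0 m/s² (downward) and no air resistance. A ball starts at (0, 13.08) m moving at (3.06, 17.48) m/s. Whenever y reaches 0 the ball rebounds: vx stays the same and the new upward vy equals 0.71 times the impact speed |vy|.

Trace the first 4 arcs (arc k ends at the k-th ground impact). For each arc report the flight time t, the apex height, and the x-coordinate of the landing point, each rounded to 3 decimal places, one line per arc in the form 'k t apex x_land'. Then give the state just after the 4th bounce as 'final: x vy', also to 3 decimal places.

Arc 1: start y=13.080, vy=17.480 → t=4.129, apex=28.358, x_land=12.636, impact vy=-23.815
  bounce: vy ← 0.71·23.815 = 16.909
Arc 2: start y=0.000, vy=16.909 → t=3.382, apex=14.295, x_land=22.984, impact vy=-16.909
  bounce: vy ← 0.71·16.909 = 12.005
Arc 3: start y=0.000, vy=12.005 → t=2.401, apex=7.206, x_land=30.331, impact vy=-12.005
  bounce: vy ← 0.71·12.005 = 8.524
Arc 4: start y=0.000, vy=8.524 → t=1.705, apex=3.633, x_land=35.548, impact vy=-8.524
  bounce: vy ← 0.71·8.524 = 6.052

1 4.129 28.358 12.636
2 3.382 14.295 22.984
3 2.401 7.206 30.331
4 1.705 3.633 35.548
final: 35.548 6.052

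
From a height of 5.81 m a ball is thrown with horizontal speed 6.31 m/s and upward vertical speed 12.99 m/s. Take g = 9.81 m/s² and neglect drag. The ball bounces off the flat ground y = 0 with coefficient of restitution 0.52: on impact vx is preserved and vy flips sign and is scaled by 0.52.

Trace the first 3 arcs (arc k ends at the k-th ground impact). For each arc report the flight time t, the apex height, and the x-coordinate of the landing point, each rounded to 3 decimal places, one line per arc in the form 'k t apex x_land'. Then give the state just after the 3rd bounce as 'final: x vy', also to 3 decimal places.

Arc 1: start y=5.810, vy=12.990 → t=3.038, apex=14.410, x_land=19.171, impact vy=-16.815
  bounce: vy ← 0.52·16.815 = 8.744
Arc 2: start y=0.000, vy=8.744 → t=1.783, apex=3.897, x_land=30.419, impact vy=-8.744
  bounce: vy ← 0.52·8.744 = 4.547
Arc 3: start y=0.000, vy=4.547 → t=0.927, apex=1.054, x_land=36.268, impact vy=-4.547
  bounce: vy ← 0.52·4.547 = 2.364

1 3.038 14.410 19.171
2 1.783 3.897 30.419
3 0.927 1.054 36.268
final: 36.268 2.364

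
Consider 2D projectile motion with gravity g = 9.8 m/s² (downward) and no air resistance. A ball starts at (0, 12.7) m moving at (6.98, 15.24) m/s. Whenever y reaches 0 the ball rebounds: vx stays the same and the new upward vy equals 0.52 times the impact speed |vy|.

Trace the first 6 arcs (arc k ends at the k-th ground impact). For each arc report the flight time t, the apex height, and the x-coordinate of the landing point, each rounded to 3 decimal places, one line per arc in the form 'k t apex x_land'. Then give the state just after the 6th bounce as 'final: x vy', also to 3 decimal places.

Arc 1: start y=12.700, vy=15.240 → t=3.793, apex=24.550, x_land=26.478, impact vy=-21.936
  bounce: vy ← 0.52·21.936 = 11.407
Arc 2: start y=0.000, vy=11.407 → t=2.328, apex=6.638, x_land=42.727, impact vy=-11.407
  bounce: vy ← 0.52·11.407 = 5.931
Arc 3: start y=0.000, vy=5.931 → t=1.210, apex=1.795, x_land=51.176, impact vy=-5.931
  bounce: vy ← 0.52·5.931 = 3.084
Arc 4: start y=0.000, vy=3.084 → t=0.629, apex=0.485, x_land=55.570, impact vy=-3.084
  bounce: vy ← 0.52·3.084 = 1.604
Arc 5: start y=0.000, vy=1.604 → t=0.327, apex=0.131, x_land=57.854, impact vy=-1.604
  bounce: vy ← 0.52·1.604 = 0.834
Arc 6: start y=0.000, vy=0.834 → t=0.170, apex=0.035, x_land=59.042, impact vy=-0.834
  bounce: vy ← 0.52·0.834 = 0.434

1 3.793 24.550 26.478
2 2.328 6.638 42.727
3 1.210 1.795 51.176
4 0.629 0.485 55.570
5 0.327 0.131 57.854
6 0.170 0.035 59.042
final: 59.042 0.434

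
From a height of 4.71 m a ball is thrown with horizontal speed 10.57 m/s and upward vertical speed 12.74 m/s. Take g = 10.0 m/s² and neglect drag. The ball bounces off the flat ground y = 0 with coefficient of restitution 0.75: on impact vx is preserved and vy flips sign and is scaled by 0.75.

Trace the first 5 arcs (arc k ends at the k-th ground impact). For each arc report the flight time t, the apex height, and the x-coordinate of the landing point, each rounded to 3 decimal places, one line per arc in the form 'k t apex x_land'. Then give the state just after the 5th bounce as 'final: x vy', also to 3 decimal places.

Arc 1: start y=4.710, vy=12.740 → t=2.876, apex=12.825, x_land=30.395, impact vy=-16.016
  bounce: vy ← 0.75·16.016 = 12.012
Arc 2: start y=0.000, vy=12.012 → t=2.402, apex=7.214, x_land=55.788, impact vy=-12.012
  bounce: vy ← 0.75·12.012 = 9.009
Arc 3: start y=0.000, vy=9.009 → t=1.802, apex=4.058, x_land=74.833, impact vy=-9.009
  bounce: vy ← 0.75·9.009 = 6.757
Arc 4: start y=0.000, vy=6.757 → t=1.351, apex=2.283, x_land=89.117, impact vy=-6.757
  bounce: vy ← 0.75·6.757 = 5.068
Arc 5: start y=0.000, vy=5.068 → t=1.014, apex=1.284, x_land=99.829, impact vy=-5.068
  bounce: vy ← 0.75·5.068 = 3.801

1 2.876 12.825 30.395
2 2.402 7.214 55.788
3 1.802 4.058 74.833
4 1.351 2.283 89.117
5 1.014 1.284 99.829
final: 99.829 3.801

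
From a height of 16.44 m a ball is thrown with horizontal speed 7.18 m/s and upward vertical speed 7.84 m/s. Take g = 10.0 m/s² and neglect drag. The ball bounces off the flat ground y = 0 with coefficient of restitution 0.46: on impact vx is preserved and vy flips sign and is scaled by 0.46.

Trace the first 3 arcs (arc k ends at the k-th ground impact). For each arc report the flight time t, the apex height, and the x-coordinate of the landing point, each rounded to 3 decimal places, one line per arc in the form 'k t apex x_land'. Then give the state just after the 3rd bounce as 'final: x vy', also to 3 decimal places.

Arc 1: start y=16.440, vy=7.840 → t=2.760, apex=19.513, x_land=19.813, impact vy=-19.755
  bounce: vy ← 0.46·19.755 = 9.087
Arc 2: start y=0.000, vy=9.087 → t=1.817, apex=4.129, x_land=32.863, impact vy=-9.087
  bounce: vy ← 0.46·9.087 = 4.180
Arc 3: start y=0.000, vy=4.180 → t=0.836, apex=0.874, x_land=38.866, impact vy=-4.180
  bounce: vy ← 0.46·4.180 = 1.923

1 2.760 19.513 19.813
2 1.817 4.129 32.863
3 0.836 0.874 38.866
final: 38.866 1.923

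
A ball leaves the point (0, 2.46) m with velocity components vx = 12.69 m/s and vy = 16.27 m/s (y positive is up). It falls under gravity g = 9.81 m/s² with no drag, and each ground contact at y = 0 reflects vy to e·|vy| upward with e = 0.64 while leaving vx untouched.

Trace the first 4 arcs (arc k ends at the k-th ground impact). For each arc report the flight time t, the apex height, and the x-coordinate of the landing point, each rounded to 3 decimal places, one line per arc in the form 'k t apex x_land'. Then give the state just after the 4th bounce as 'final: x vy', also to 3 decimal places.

Arc 1: start y=2.460, vy=16.270 → t=3.462, apex=15.952, x_land=43.931, impact vy=-17.691
  bounce: vy ← 0.64·17.691 = 11.322
Arc 2: start y=0.000, vy=11.322 → t=2.308, apex=6.534, x_land=73.224, impact vy=-11.322
  bounce: vy ← 0.64·11.322 = 7.246
Arc 3: start y=0.000, vy=7.246 → t=1.477, apex=2.676, x_land=91.971, impact vy=-7.246
  bounce: vy ← 0.64·7.246 = 4.638
Arc 4: start y=0.000, vy=4.638 → t=0.945, apex=1.096, x_land=103.970, impact vy=-4.638
  bounce: vy ← 0.64·4.638 = 2.968

1 3.462 15.952 43.931
2 2.308 6.534 73.224
3 1.477 2.676 91.971
4 0.945 1.096 103.970
final: 103.970 2.968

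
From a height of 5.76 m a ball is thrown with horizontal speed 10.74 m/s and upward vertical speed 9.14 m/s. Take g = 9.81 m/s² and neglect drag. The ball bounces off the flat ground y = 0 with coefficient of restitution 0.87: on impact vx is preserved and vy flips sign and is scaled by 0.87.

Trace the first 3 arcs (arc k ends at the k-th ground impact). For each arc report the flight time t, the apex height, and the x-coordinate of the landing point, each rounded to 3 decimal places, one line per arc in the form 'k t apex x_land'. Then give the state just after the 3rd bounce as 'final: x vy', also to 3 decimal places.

1 2.361 10.018 25.355
2 2.487 7.583 52.062
3 2.163 5.739 75.297
final: 75.297 9.232

Arc 1: start y=5.760, vy=9.140 → t=2.361, apex=10.018, x_land=25.355, impact vy=-14.020
  bounce: vy ← 0.87·14.020 = 12.197
Arc 2: start y=0.000, vy=12.197 → t=2.487, apex=7.583, x_land=52.062, impact vy=-12.197
  bounce: vy ← 0.87·12.197 = 10.611
Arc 3: start y=0.000, vy=10.611 → t=2.163, apex=5.739, x_land=75.297, impact vy=-10.611
  bounce: vy ← 0.87·10.611 = 9.232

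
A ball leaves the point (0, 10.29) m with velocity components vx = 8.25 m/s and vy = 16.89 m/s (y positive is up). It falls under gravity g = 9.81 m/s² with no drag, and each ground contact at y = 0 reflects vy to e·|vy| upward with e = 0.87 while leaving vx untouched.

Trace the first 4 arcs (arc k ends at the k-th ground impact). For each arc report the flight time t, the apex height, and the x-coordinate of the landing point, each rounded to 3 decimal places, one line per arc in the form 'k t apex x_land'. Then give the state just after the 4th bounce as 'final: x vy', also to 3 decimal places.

Arc 1: start y=10.290, vy=16.890 → t=3.972, apex=24.830, x_land=32.766, impact vy=-22.072
  bounce: vy ← 0.87·22.072 = 19.202
Arc 2: start y=0.000, vy=19.202 → t=3.915, apex=18.794, x_land=65.064, impact vy=-19.202
  bounce: vy ← 0.87·19.202 = 16.706
Arc 3: start y=0.000, vy=16.706 → t=3.406, apex=14.225, x_land=93.163, impact vy=-16.706
  bounce: vy ← 0.87·16.706 = 14.534
Arc 4: start y=0.000, vy=14.534 → t=2.963, apex=10.767, x_land=117.609, impact vy=-14.534
  bounce: vy ← 0.87·14.534 = 12.645

1 3.972 24.830 32.766
2 3.915 18.794 65.064
3 3.406 14.225 93.163
4 2.963 10.767 117.609
final: 117.609 12.645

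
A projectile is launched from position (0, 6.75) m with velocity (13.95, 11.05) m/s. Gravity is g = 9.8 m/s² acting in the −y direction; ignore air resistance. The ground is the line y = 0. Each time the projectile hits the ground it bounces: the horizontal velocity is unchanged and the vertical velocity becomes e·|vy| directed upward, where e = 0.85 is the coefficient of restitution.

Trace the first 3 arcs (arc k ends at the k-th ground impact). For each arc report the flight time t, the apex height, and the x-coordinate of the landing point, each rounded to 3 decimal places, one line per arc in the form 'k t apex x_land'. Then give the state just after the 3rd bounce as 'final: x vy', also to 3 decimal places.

Arc 1: start y=6.750, vy=11.050 → t=2.755, apex=12.980, x_land=38.434, impact vy=-15.950
  bounce: vy ← 0.85·15.950 = 13.557
Arc 2: start y=0.000, vy=13.557 → t=2.767, apex=9.378, x_land=77.031, impact vy=-13.557
  bounce: vy ← 0.85·13.557 = 11.524
Arc 3: start y=0.000, vy=11.524 → t=2.352, apex=6.775, x_land=109.839, impact vy=-11.524
  bounce: vy ← 0.85·11.524 = 9.795

1 2.755 12.980 38.434
2 2.767 9.378 77.031
3 2.352 6.775 109.839
final: 109.839 9.795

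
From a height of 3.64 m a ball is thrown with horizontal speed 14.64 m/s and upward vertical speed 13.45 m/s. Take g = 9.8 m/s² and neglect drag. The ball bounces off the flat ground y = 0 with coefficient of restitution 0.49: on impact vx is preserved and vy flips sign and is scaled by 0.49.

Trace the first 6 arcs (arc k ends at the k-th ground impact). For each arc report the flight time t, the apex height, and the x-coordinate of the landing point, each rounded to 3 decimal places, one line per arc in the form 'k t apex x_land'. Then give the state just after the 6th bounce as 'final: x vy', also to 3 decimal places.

Arc 1: start y=3.640, vy=13.450 → t=2.993, apex=12.870, x_land=43.819, impact vy=-15.882
  bounce: vy ← 0.49·15.882 = 7.782
Arc 2: start y=0.000, vy=7.782 → t=1.588, apex=3.090, x_land=67.070, impact vy=-7.782
  bounce: vy ← 0.49·7.782 = 3.813
Arc 3: start y=0.000, vy=3.813 → t=0.778, apex=0.742, x_land=78.464, impact vy=-3.813
  bounce: vy ← 0.49·3.813 = 1.869
Arc 4: start y=0.000, vy=1.869 → t=0.381, apex=0.178, x_land=84.046, impact vy=-1.869
  bounce: vy ← 0.49·1.869 = 0.916
Arc 5: start y=0.000, vy=0.916 → t=0.187, apex=0.043, x_land=86.782, impact vy=-0.916
  bounce: vy ← 0.49·0.916 = 0.449
Arc 6: start y=0.000, vy=0.449 → t=0.092, apex=0.010, x_land=88.122, impact vy=-0.449
  bounce: vy ← 0.49·0.449 = 0.220

1 2.993 12.870 43.819
2 1.588 3.090 67.070
3 0.778 0.742 78.464
4 0.381 0.178 84.046
5 0.187 0.043 86.782
6 0.092 0.010 88.122
final: 88.122 0.220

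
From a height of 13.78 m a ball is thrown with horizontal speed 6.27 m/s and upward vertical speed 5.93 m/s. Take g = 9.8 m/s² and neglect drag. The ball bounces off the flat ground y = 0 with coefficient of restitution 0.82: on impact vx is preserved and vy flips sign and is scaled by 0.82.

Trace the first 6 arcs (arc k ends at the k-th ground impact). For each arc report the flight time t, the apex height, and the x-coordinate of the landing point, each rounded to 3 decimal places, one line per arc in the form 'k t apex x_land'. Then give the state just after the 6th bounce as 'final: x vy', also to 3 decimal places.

1 2.388 15.574 14.972
2 2.924 10.472 33.304
3 2.398 7.041 48.337
4 1.966 4.735 60.663
5 1.612 3.184 70.771
6 1.322 2.141 79.060
final: 79.060 5.311

Arc 1: start y=13.780, vy=5.930 → t=2.388, apex=15.574, x_land=14.972, impact vy=-17.471
  bounce: vy ← 0.82·17.471 = 14.327
Arc 2: start y=0.000, vy=14.327 → t=2.924, apex=10.472, x_land=33.304, impact vy=-14.327
  bounce: vy ← 0.82·14.327 = 11.748
Arc 3: start y=0.000, vy=11.748 → t=2.398, apex=7.041, x_land=48.337, impact vy=-11.748
  bounce: vy ← 0.82·11.748 = 9.633
Arc 4: start y=0.000, vy=9.633 → t=1.966, apex=4.735, x_land=60.663, impact vy=-9.633
  bounce: vy ← 0.82·9.633 = 7.899
Arc 5: start y=0.000, vy=7.899 → t=1.612, apex=3.184, x_land=70.771, impact vy=-7.899
  bounce: vy ← 0.82·7.899 = 6.477
Arc 6: start y=0.000, vy=6.477 → t=1.322, apex=2.141, x_land=79.060, impact vy=-6.477
  bounce: vy ← 0.82·6.477 = 5.311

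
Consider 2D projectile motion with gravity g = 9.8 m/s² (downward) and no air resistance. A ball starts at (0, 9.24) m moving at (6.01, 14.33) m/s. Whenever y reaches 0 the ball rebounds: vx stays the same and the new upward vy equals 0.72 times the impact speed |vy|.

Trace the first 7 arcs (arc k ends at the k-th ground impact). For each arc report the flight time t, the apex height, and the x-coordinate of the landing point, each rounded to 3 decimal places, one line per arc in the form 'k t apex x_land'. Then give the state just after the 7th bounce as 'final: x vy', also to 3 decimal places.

1 3.468 19.717 20.844
2 2.889 10.221 38.204
3 2.080 5.299 50.704
4 1.497 2.747 59.703
5 1.078 1.424 66.183
6 0.776 0.738 70.849
7 0.559 0.383 74.208
final: 74.208 1.972

Arc 1: start y=9.240, vy=14.330 → t=3.468, apex=19.717, x_land=20.844, impact vy=-19.658
  bounce: vy ← 0.72·19.658 = 14.154
Arc 2: start y=0.000, vy=14.154 → t=2.889, apex=10.221, x_land=38.204, impact vy=-14.154
  bounce: vy ← 0.72·14.154 = 10.191
Arc 3: start y=0.000, vy=10.191 → t=2.080, apex=5.299, x_land=50.704, impact vy=-10.191
  bounce: vy ← 0.72·10.191 = 7.337
Arc 4: start y=0.000, vy=7.337 → t=1.497, apex=2.747, x_land=59.703, impact vy=-7.337
  bounce: vy ← 0.72·7.337 = 5.283
Arc 5: start y=0.000, vy=5.283 → t=1.078, apex=1.424, x_land=66.183, impact vy=-5.283
  bounce: vy ← 0.72·5.283 = 3.804
Arc 6: start y=0.000, vy=3.804 → t=0.776, apex=0.738, x_land=70.849, impact vy=-3.804
  bounce: vy ← 0.72·3.804 = 2.739
Arc 7: start y=0.000, vy=2.739 → t=0.559, apex=0.383, x_land=74.208, impact vy=-2.739
  bounce: vy ← 0.72·2.739 = 1.972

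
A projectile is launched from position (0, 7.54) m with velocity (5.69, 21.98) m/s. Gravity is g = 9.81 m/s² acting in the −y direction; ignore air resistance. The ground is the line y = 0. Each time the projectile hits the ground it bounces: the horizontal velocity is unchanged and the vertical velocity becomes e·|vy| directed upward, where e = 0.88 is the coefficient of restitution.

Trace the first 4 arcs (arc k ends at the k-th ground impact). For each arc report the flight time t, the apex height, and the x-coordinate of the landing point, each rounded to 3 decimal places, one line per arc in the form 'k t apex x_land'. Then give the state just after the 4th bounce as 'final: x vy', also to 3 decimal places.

1 4.801 32.164 27.319
2 4.507 24.908 52.964
3 3.966 19.289 75.531
4 3.490 14.937 95.389
final: 95.389 15.065

Arc 1: start y=7.540, vy=21.980 → t=4.801, apex=32.164, x_land=27.319, impact vy=-25.121
  bounce: vy ← 0.88·25.121 = 22.106
Arc 2: start y=0.000, vy=22.106 → t=4.507, apex=24.908, x_land=52.964, impact vy=-22.106
  bounce: vy ← 0.88·22.106 = 19.454
Arc 3: start y=0.000, vy=19.454 → t=3.966, apex=19.289, x_land=75.531, impact vy=-19.454
  bounce: vy ← 0.88·19.454 = 17.119
Arc 4: start y=0.000, vy=17.119 → t=3.490, apex=14.937, x_land=95.389, impact vy=-17.119
  bounce: vy ← 0.88·17.119 = 15.065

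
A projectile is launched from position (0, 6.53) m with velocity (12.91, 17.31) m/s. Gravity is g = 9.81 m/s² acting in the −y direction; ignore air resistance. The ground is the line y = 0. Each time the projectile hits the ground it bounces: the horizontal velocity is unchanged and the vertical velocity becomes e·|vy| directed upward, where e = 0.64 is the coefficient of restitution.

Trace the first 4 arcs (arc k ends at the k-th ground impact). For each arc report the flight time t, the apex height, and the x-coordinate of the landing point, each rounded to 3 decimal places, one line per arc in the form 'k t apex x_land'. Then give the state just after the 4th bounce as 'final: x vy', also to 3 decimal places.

Arc 1: start y=6.530, vy=17.310 → t=3.873, apex=21.802, x_land=49.998, impact vy=-20.682
  bounce: vy ← 0.64·20.682 = 13.237
Arc 2: start y=0.000, vy=13.237 → t=2.699, apex=8.930, x_land=84.837, impact vy=-13.237
  bounce: vy ← 0.64·13.237 = 8.471
Arc 3: start y=0.000, vy=8.471 → t=1.727, apex=3.658, x_land=107.134, impact vy=-8.471
  bounce: vy ← 0.64·8.471 = 5.422
Arc 4: start y=0.000, vy=5.422 → t=1.105, apex=1.498, x_land=121.404, impact vy=-5.422
  bounce: vy ← 0.64·5.422 = 3.470

1 3.873 21.802 49.998
2 2.699 8.930 84.837
3 1.727 3.658 107.134
4 1.105 1.498 121.404
final: 121.404 3.470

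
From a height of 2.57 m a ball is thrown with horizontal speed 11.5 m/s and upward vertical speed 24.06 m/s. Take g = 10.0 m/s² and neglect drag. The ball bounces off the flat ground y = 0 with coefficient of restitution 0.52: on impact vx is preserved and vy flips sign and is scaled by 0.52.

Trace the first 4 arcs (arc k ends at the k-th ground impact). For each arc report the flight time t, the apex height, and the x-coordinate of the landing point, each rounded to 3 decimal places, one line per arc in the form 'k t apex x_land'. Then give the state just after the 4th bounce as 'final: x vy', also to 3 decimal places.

1 4.917 31.514 56.540
2 2.611 8.521 86.566
3 1.358 2.304 102.180
4 0.706 0.623 110.299
final: 110.299 1.836

Arc 1: start y=2.570, vy=24.060 → t=4.917, apex=31.514, x_land=56.540, impact vy=-25.105
  bounce: vy ← 0.52·25.105 = 13.055
Arc 2: start y=0.000, vy=13.055 → t=2.611, apex=8.521, x_land=86.566, impact vy=-13.055
  bounce: vy ← 0.52·13.055 = 6.789
Arc 3: start y=0.000, vy=6.789 → t=1.358, apex=2.304, x_land=102.180, impact vy=-6.789
  bounce: vy ← 0.52·6.789 = 3.530
Arc 4: start y=0.000, vy=3.530 → t=0.706, apex=0.623, x_land=110.299, impact vy=-3.530
  bounce: vy ← 0.52·3.530 = 1.836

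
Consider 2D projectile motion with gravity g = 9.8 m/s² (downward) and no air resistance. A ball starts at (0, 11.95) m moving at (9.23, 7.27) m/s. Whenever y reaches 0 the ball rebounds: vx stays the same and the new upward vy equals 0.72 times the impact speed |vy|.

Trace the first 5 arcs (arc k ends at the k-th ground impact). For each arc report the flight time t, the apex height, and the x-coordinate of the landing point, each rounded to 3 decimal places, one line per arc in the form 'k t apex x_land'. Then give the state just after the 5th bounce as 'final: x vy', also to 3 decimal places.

Arc 1: start y=11.950, vy=7.270 → t=2.471, apex=14.647, x_land=22.805, impact vy=-16.943
  bounce: vy ← 0.72·16.943 = 12.199
Arc 2: start y=0.000, vy=12.199 → t=2.490, apex=7.593, x_land=45.784, impact vy=-12.199
  bounce: vy ← 0.72·12.199 = 8.783
Arc 3: start y=0.000, vy=8.783 → t=1.793, apex=3.936, x_land=62.329, impact vy=-8.783
  bounce: vy ← 0.72·8.783 = 6.324
Arc 4: start y=0.000, vy=6.324 → t=1.291, apex=2.040, x_land=74.241, impact vy=-6.324
  bounce: vy ← 0.72·6.324 = 4.553
Arc 5: start y=0.000, vy=4.553 → t=0.929, apex=1.058, x_land=82.818, impact vy=-4.553
  bounce: vy ← 0.72·4.553 = 3.278

1 2.471 14.647 22.805
2 2.490 7.593 45.784
3 1.793 3.936 62.329
4 1.291 2.040 74.241
5 0.929 1.058 82.818
final: 82.818 3.278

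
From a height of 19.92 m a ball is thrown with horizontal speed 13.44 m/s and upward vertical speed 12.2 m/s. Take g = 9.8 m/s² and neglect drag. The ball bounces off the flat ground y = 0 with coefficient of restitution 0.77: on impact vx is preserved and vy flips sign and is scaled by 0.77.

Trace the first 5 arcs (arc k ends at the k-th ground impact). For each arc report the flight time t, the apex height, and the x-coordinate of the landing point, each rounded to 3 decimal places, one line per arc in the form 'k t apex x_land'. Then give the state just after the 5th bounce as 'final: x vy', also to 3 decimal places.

1 3.615 27.514 48.579
2 3.649 16.313 97.624
3 2.810 9.672 135.389
4 2.164 5.735 164.468
5 1.666 3.400 186.859
final: 186.859 6.286

Arc 1: start y=19.920, vy=12.200 → t=3.615, apex=27.514, x_land=48.579, impact vy=-23.222
  bounce: vy ← 0.77·23.222 = 17.881
Arc 2: start y=0.000, vy=17.881 → t=3.649, apex=16.313, x_land=97.624, impact vy=-17.881
  bounce: vy ← 0.77·17.881 = 13.768
Arc 3: start y=0.000, vy=13.768 → t=2.810, apex=9.672, x_land=135.389, impact vy=-13.768
  bounce: vy ← 0.77·13.768 = 10.602
Arc 4: start y=0.000, vy=10.602 → t=2.164, apex=5.735, x_land=164.468, impact vy=-10.602
  bounce: vy ← 0.77·10.602 = 8.163
Arc 5: start y=0.000, vy=8.163 → t=1.666, apex=3.400, x_land=186.859, impact vy=-8.163
  bounce: vy ← 0.77·8.163 = 6.286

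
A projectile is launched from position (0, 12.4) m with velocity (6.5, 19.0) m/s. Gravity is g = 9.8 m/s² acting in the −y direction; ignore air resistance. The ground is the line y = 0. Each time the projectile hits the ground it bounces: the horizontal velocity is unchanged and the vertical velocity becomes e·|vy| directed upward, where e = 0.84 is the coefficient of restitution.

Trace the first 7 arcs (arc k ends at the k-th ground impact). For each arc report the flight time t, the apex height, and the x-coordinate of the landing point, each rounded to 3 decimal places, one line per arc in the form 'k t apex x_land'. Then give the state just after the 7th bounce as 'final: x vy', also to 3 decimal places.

1 4.447 30.818 28.903
2 4.213 21.745 56.289
3 3.539 15.344 79.294
4 2.973 10.826 98.617
5 2.497 7.639 114.849
6 2.098 5.390 128.484
7 1.762 3.803 139.937
final: 139.937 7.253

Arc 1: start y=12.400, vy=19.000 → t=4.447, apex=30.818, x_land=28.903, impact vy=-24.577
  bounce: vy ← 0.84·24.577 = 20.645
Arc 2: start y=0.000, vy=20.645 → t=4.213, apex=21.745, x_land=56.289, impact vy=-20.645
  bounce: vy ← 0.84·20.645 = 17.342
Arc 3: start y=0.000, vy=17.342 → t=3.539, apex=15.344, x_land=79.294, impact vy=-17.342
  bounce: vy ← 0.84·17.342 = 14.567
Arc 4: start y=0.000, vy=14.567 → t=2.973, apex=10.826, x_land=98.617, impact vy=-14.567
  bounce: vy ← 0.84·14.567 = 12.236
Arc 5: start y=0.000, vy=12.236 → t=2.497, apex=7.639, x_land=114.849, impact vy=-12.236
  bounce: vy ← 0.84·12.236 = 10.278
Arc 6: start y=0.000, vy=10.278 → t=2.098, apex=5.390, x_land=128.484, impact vy=-10.278
  bounce: vy ← 0.84·10.278 = 8.634
Arc 7: start y=0.000, vy=8.634 → t=1.762, apex=3.803, x_land=139.937, impact vy=-8.634
  bounce: vy ← 0.84·8.634 = 7.253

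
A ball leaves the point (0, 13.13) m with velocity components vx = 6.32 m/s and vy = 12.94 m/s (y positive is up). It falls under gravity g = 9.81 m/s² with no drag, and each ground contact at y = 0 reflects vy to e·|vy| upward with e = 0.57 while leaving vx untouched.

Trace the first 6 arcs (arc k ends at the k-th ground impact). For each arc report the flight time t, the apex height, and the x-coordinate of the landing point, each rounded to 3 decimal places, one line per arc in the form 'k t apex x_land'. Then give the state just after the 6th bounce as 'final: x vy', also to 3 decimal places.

Arc 1: start y=13.130, vy=12.940 → t=3.421, apex=21.664, x_land=21.619, impact vy=-20.617
  bounce: vy ← 0.57·20.617 = 11.752
Arc 2: start y=0.000, vy=11.752 → t=2.396, apex=7.039, x_land=36.760, impact vy=-11.752
  bounce: vy ← 0.57·11.752 = 6.698
Arc 3: start y=0.000, vy=6.698 → t=1.366, apex=2.287, x_land=45.391, impact vy=-6.698
  bounce: vy ← 0.57·6.698 = 3.818
Arc 4: start y=0.000, vy=3.818 → t=0.778, apex=0.743, x_land=50.311, impact vy=-3.818
  bounce: vy ← 0.57·3.818 = 2.176
Arc 5: start y=0.000, vy=2.176 → t=0.444, apex=0.241, x_land=53.115, impact vy=-2.176
  bounce: vy ← 0.57·2.176 = 1.240
Arc 6: start y=0.000, vy=1.240 → t=0.253, apex=0.078, x_land=54.713, impact vy=-1.240
  bounce: vy ← 0.57·1.240 = 0.707

1 3.421 21.664 21.619
2 2.396 7.039 36.760
3 1.366 2.287 45.391
4 0.778 0.743 50.311
5 0.444 0.241 53.115
6 0.253 0.078 54.713
final: 54.713 0.707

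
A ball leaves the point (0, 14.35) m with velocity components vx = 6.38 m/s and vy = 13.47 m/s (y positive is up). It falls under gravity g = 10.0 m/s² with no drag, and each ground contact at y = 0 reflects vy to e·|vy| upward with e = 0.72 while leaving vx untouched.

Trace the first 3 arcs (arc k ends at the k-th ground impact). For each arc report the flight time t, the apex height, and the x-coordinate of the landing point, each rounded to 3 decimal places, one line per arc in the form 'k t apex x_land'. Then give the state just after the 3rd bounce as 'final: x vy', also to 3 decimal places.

1 3.511 23.422 22.402
2 3.117 12.142 42.287
3 2.244 6.294 56.603
final: 56.603 8.078

Arc 1: start y=14.350, vy=13.470 → t=3.511, apex=23.422, x_land=22.402, impact vy=-21.643
  bounce: vy ← 0.72·21.643 = 15.583
Arc 2: start y=0.000, vy=15.583 → t=3.117, apex=12.142, x_land=42.287, impact vy=-15.583
  bounce: vy ← 0.72·15.583 = 11.220
Arc 3: start y=0.000, vy=11.220 → t=2.244, apex=6.294, x_land=56.603, impact vy=-11.220
  bounce: vy ← 0.72·11.220 = 8.078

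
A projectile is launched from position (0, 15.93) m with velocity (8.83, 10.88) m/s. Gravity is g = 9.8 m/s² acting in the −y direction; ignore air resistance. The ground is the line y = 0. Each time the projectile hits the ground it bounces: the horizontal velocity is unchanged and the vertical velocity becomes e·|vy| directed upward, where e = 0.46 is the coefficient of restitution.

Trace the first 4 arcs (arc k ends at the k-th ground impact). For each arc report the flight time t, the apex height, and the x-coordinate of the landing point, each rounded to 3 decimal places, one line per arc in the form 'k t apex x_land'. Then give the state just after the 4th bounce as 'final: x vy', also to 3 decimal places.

Arc 1: start y=15.930, vy=10.880 → t=3.228, apex=21.970, x_land=28.500, impact vy=-20.751
  bounce: vy ← 0.46·20.751 = 9.545
Arc 2: start y=0.000, vy=9.545 → t=1.948, apex=4.649, x_land=45.701, impact vy=-9.545
  bounce: vy ← 0.46·9.545 = 4.391
Arc 3: start y=0.000, vy=4.391 → t=0.896, apex=0.984, x_land=53.614, impact vy=-4.391
  bounce: vy ← 0.46·4.391 = 2.020
Arc 4: start y=0.000, vy=2.020 → t=0.412, apex=0.208, x_land=57.254, impact vy=-2.020
  bounce: vy ← 0.46·2.020 = 0.929

1 3.228 21.970 28.500
2 1.948 4.649 45.701
3 0.896 0.984 53.614
4 0.412 0.208 57.254
final: 57.254 0.929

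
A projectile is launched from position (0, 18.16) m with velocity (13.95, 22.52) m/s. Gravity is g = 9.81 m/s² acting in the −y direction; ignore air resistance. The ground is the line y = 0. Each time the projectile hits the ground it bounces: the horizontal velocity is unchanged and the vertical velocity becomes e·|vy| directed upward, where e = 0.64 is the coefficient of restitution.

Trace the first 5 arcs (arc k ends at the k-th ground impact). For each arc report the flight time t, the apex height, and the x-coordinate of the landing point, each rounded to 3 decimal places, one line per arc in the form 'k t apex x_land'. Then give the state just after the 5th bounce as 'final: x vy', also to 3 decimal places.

1 5.291 44.009 73.809
2 3.834 18.026 127.294
3 2.454 7.383 161.525
4 1.570 3.024 183.432
5 1.005 1.239 197.453
final: 197.453 3.155

Arc 1: start y=18.160, vy=22.520 → t=5.291, apex=44.009, x_land=73.809, impact vy=-29.385
  bounce: vy ← 0.64·29.385 = 18.806
Arc 2: start y=0.000, vy=18.806 → t=3.834, apex=18.026, x_land=127.294, impact vy=-18.806
  bounce: vy ← 0.64·18.806 = 12.036
Arc 3: start y=0.000, vy=12.036 → t=2.454, apex=7.383, x_land=161.525, impact vy=-12.036
  bounce: vy ← 0.64·12.036 = 7.703
Arc 4: start y=0.000, vy=7.703 → t=1.570, apex=3.024, x_land=183.432, impact vy=-7.703
  bounce: vy ← 0.64·7.703 = 4.930
Arc 5: start y=0.000, vy=4.930 → t=1.005, apex=1.239, x_land=197.453, impact vy=-4.930
  bounce: vy ← 0.64·4.930 = 3.155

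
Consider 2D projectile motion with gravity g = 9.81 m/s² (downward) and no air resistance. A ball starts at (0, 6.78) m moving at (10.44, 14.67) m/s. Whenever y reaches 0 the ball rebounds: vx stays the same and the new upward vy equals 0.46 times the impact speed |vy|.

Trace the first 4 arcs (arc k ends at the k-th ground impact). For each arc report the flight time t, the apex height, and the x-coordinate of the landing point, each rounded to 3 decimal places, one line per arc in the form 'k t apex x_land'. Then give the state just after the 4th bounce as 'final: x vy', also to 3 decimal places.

1 3.398 17.749 35.472
2 1.750 3.756 53.742
3 0.805 0.795 62.147
4 0.370 0.168 66.013
final: 66.013 0.836

Arc 1: start y=6.780, vy=14.670 → t=3.398, apex=17.749, x_land=35.472, impact vy=-18.661
  bounce: vy ← 0.46·18.661 = 8.584
Arc 2: start y=0.000, vy=8.584 → t=1.750, apex=3.756, x_land=53.742, impact vy=-8.584
  bounce: vy ← 0.46·8.584 = 3.949
Arc 3: start y=0.000, vy=3.949 → t=0.805, apex=0.795, x_land=62.147, impact vy=-3.949
  bounce: vy ← 0.46·3.949 = 1.816
Arc 4: start y=0.000, vy=1.816 → t=0.370, apex=0.168, x_land=66.013, impact vy=-1.816
  bounce: vy ← 0.46·1.816 = 0.836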